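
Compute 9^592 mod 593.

9^1 ≡ 9 (mod 593)
9^2 ≡ 9^2 = 81 ≡ 81 (mod 593)
9^4 ≡ 81^2 = 6561 ≡ 38 (mod 593)
9^8 ≡ 38^2 = 1444 ≡ 258 (mod 593)
9^16 ≡ 258^2 = 66564 ≡ 148 (mod 593)
9^32 ≡ 148^2 = 21904 ≡ 556 (mod 593)
9^64 ≡ 556^2 = 309136 ≡ 183 (mod 593)
9^128 ≡ 183^2 = 33489 ≡ 281 (mod 593)
9^256 ≡ 281^2 = 78961 ≡ 92 (mod 593)
9^512 ≡ 92^2 = 8464 ≡ 162 (mod 593)
592 = 512 + 64 + 16 in binary powers of 2.
So 9^592 ≡ 162 · 183 · 148 ≡ 1 (mod 593).
Since the result is 1, base 9 gives no evidence that 593 is composite.

1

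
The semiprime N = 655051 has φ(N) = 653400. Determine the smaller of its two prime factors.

661

φ(n) = (p−1)(q−1) = n − (p+q) + 1, so p + q = 655051 − 653400 + 1 = 1652.
p and q are the roots of t² − 1652t + 655051 = 0.
Discriminant: 1652² − 4·655051 = 2729104 − 2620204 = 108900; √108900 = 330.
q = (1652 − 330)/2 = 661, p = (1652 + 330)/2 = 991.
Check: 661 · 991 = 655051.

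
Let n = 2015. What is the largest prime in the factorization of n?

2015 = 5 · 403
403 = 13 · 31
31 is prime.
So 2015 = 5 · 13 · 31; the largest prime factor is 31.

31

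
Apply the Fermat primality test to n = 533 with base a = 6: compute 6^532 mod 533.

373

6^1 ≡ 6 (mod 533)
6^2 ≡ 6^2 = 36 ≡ 36 (mod 533)
6^4 ≡ 36^2 = 1296 ≡ 230 (mod 533)
6^8 ≡ 230^2 = 52900 ≡ 133 (mod 533)
6^16 ≡ 133^2 = 17689 ≡ 100 (mod 533)
6^32 ≡ 100^2 = 10000 ≡ 406 (mod 533)
6^64 ≡ 406^2 = 164836 ≡ 139 (mod 533)
6^128 ≡ 139^2 = 19321 ≡ 133 (mod 533)
6^256 ≡ 133^2 = 17689 ≡ 100 (mod 533)
6^512 ≡ 100^2 = 10000 ≡ 406 (mod 533)
532 = 512 + 16 + 4 in binary powers of 2.
So 6^532 ≡ 406 · 100 · 230 ≡ 373 (mod 533).
Since 373 ≠ 1, base 6 is a Fermat witness: 533 is composite.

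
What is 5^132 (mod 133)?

5^1 ≡ 5 (mod 133)
5^2 ≡ 5^2 = 25 ≡ 25 (mod 133)
5^4 ≡ 25^2 = 625 ≡ 93 (mod 133)
5^8 ≡ 93^2 = 8649 ≡ 4 (mod 133)
5^16 ≡ 4^2 = 16 ≡ 16 (mod 133)
5^32 ≡ 16^2 = 256 ≡ 123 (mod 133)
5^64 ≡ 123^2 = 15129 ≡ 100 (mod 133)
5^128 ≡ 100^2 = 10000 ≡ 25 (mod 133)
132 = 128 + 4 in binary powers of 2.
So 5^132 ≡ 25 · 93 ≡ 64 (mod 133).
Since 64 ≠ 1, base 5 is a Fermat witness: 133 is composite.

64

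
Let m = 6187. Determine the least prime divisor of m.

6187 is odd.
Digit sum 22, not divisible by 3.
Ends in 7: not divisible by 5.
7: 6187 = 7·883 + 6
11: 6187 = 11·562 + 5
13: 6187 = 13·475 + 12
17: 6187 = 17·363 + 16
19: 6187 = 19·325 + 12
23: 6187 = 23·269

23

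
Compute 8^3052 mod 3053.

8^1 ≡ 8 (mod 3053)
8^2 ≡ 8^2 = 64 ≡ 64 (mod 3053)
8^4 ≡ 64^2 = 4096 ≡ 1043 (mod 3053)
8^8 ≡ 1043^2 = 1087849 ≡ 981 (mod 3053)
8^16 ≡ 981^2 = 962361 ≡ 666 (mod 3053)
8^32 ≡ 666^2 = 443556 ≡ 871 (mod 3053)
8^64 ≡ 871^2 = 758641 ≡ 1497 (mod 3053)
8^128 ≡ 1497^2 = 2241009 ≡ 107 (mod 3053)
8^256 ≡ 107^2 = 11449 ≡ 2290 (mod 3053)
8^512 ≡ 2290^2 = 5244100 ≡ 2099 (mod 3053)
8^1024 ≡ 2099^2 = 4405801 ≡ 322 (mod 3053)
8^2048 ≡ 322^2 = 103684 ≡ 2935 (mod 3053)
3052 = 2048 + 512 + 256 + 128 + 64 + 32 + 8 + 4 in binary powers of 2.
So 8^3052 ≡ 2935 · 2099 · 2290 · 107 · 1497 · 871 · 981 · 1043 ≡ 2581 (mod 3053).
Since 2581 ≠ 1, base 8 is a Fermat witness: 3053 is composite.

2581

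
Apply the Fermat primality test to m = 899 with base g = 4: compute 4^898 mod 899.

219

4^1 ≡ 4 (mod 899)
4^2 ≡ 4^2 = 16 ≡ 16 (mod 899)
4^4 ≡ 16^2 = 256 ≡ 256 (mod 899)
4^8 ≡ 256^2 = 65536 ≡ 808 (mod 899)
4^16 ≡ 808^2 = 652864 ≡ 190 (mod 899)
4^32 ≡ 190^2 = 36100 ≡ 140 (mod 899)
4^64 ≡ 140^2 = 19600 ≡ 721 (mod 899)
4^128 ≡ 721^2 = 519841 ≡ 219 (mod 899)
4^256 ≡ 219^2 = 47961 ≡ 314 (mod 899)
4^512 ≡ 314^2 = 98596 ≡ 605 (mod 899)
898 = 512 + 256 + 128 + 2 in binary powers of 2.
So 4^898 ≡ 605 · 314 · 219 · 16 ≡ 219 (mod 899).
Since 219 ≠ 1, base 4 is a Fermat witness: 899 is composite.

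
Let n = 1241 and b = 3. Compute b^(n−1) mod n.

373

3^1 ≡ 3 (mod 1241)
3^2 ≡ 3^2 = 9 ≡ 9 (mod 1241)
3^4 ≡ 9^2 = 81 ≡ 81 (mod 1241)
3^8 ≡ 81^2 = 6561 ≡ 356 (mod 1241)
3^16 ≡ 356^2 = 126736 ≡ 154 (mod 1241)
3^32 ≡ 154^2 = 23716 ≡ 137 (mod 1241)
3^64 ≡ 137^2 = 18769 ≡ 154 (mod 1241)
3^128 ≡ 154^2 = 23716 ≡ 137 (mod 1241)
3^256 ≡ 137^2 = 18769 ≡ 154 (mod 1241)
3^512 ≡ 154^2 = 23716 ≡ 137 (mod 1241)
3^1024 ≡ 137^2 = 18769 ≡ 154 (mod 1241)
1240 = 1024 + 128 + 64 + 16 + 8 in binary powers of 2.
So 3^1240 ≡ 154 · 137 · 154 · 154 · 356 ≡ 373 (mod 1241).
Since 373 ≠ 1, base 3 is a Fermat witness: 1241 is composite.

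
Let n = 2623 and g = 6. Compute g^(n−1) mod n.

2237

6^1 ≡ 6 (mod 2623)
6^2 ≡ 6^2 = 36 ≡ 36 (mod 2623)
6^4 ≡ 36^2 = 1296 ≡ 1296 (mod 2623)
6^8 ≡ 1296^2 = 1679616 ≡ 896 (mod 2623)
6^16 ≡ 896^2 = 802816 ≡ 178 (mod 2623)
6^32 ≡ 178^2 = 31684 ≡ 208 (mod 2623)
6^64 ≡ 208^2 = 43264 ≡ 1296 (mod 2623)
6^128 ≡ 1296^2 = 1679616 ≡ 896 (mod 2623)
6^256 ≡ 896^2 = 802816 ≡ 178 (mod 2623)
6^512 ≡ 178^2 = 31684 ≡ 208 (mod 2623)
6^1024 ≡ 208^2 = 43264 ≡ 1296 (mod 2623)
6^2048 ≡ 1296^2 = 1679616 ≡ 896 (mod 2623)
2622 = 2048 + 512 + 32 + 16 + 8 + 4 + 2 in binary powers of 2.
So 6^2622 ≡ 896 · 208 · 208 · 178 · 896 · 1296 · 36 ≡ 2237 (mod 2623).
Since 2237 ≠ 1, base 6 is a Fermat witness: 2623 is composite.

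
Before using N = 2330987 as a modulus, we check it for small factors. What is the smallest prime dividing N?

43

2330987 is odd.
Digit sum 32, not divisible by 3.
Ends in 7: not divisible by 5.
7: 2330987 = 7·332998 + 1
11: 2330987 = 11·211907 + 10
13: 2330987 = 13·179306 + 9
17: 2330987 = 17·137116 + 15
19: 2330987 = 19·122683 + 10
23: 2330987 = 23·101347 + 6
29: 2330987 = 29·80378 + 25
31: 2330987 = 31·75193 + 4
37: 2330987 = 37·62999 + 24
41: 2330987 = 41·56853 + 14
43: 2330987 = 43·54209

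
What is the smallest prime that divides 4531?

4531 is odd.
Digit sum 13, not divisible by 3.
Ends in 1: not divisible by 5.
7: 4531 = 7·647 + 2
11: 4531 = 11·411 + 10
13: 4531 = 13·348 + 7
17: 4531 = 17·266 + 9
19: 4531 = 19·238 + 9
23: 4531 = 23·197

23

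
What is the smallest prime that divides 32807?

53

32807 is odd.
Digit sum 20, not divisible by 3.
Ends in 7: not divisible by 5.
7: 32807 = 7·4686 + 5
11: 32807 = 11·2982 + 5
13: 32807 = 13·2523 + 8
17: 32807 = 17·1929 + 14
19: 32807 = 19·1726 + 13
23: 32807 = 23·1426 + 9
29: 32807 = 29·1131 + 8
31: 32807 = 31·1058 + 9
37: 32807 = 37·886 + 25
41: 32807 = 41·800 + 7
43: 32807 = 43·762 + 41
47: 32807 = 47·698 + 1
53: 32807 = 53·619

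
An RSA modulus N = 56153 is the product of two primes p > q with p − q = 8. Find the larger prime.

241

Since p = q + 8, we have 56153 = q(q + 8), so q² + 8q − 56153 = 0.
Discriminant: 8² + 4·56153 = 64 + 224612 = 224676; √224676 = 474.
q = (−8 + 474)/2 = 233, and p = q + 8 = 241.
Check: 233 · 241 = 56153.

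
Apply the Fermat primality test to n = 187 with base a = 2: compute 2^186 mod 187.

2^1 ≡ 2 (mod 187)
2^2 ≡ 2^2 = 4 ≡ 4 (mod 187)
2^4 ≡ 4^2 = 16 ≡ 16 (mod 187)
2^8 ≡ 16^2 = 256 ≡ 69 (mod 187)
2^16 ≡ 69^2 = 4761 ≡ 86 (mod 187)
2^32 ≡ 86^2 = 7396 ≡ 103 (mod 187)
2^64 ≡ 103^2 = 10609 ≡ 137 (mod 187)
2^128 ≡ 137^2 = 18769 ≡ 69 (mod 187)
186 = 128 + 32 + 16 + 8 + 2 in binary powers of 2.
So 2^186 ≡ 69 · 103 · 86 · 69 · 4 ≡ 174 (mod 187).
Since 174 ≠ 1, base 2 is a Fermat witness: 187 is composite.

174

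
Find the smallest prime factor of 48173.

67

48173 is odd.
Digit sum 23, not divisible by 3.
Ends in 3: not divisible by 5.
7: 48173 = 7·6881 + 6
11: 48173 = 11·4379 + 4
13: 48173 = 13·3705 + 8
17: 48173 = 17·2833 + 12
19: 48173 = 19·2535 + 8
23: 48173 = 23·2094 + 11
29: 48173 = 29·1661 + 4
31: 48173 = 31·1553 + 30
37: 48173 = 37·1301 + 36
41: 48173 = 41·1174 + 39
43: 48173 = 43·1120 + 13
47: 48173 = 47·1024 + 45
53: 48173 = 53·908 + 49
59: 48173 = 59·816 + 29
61: 48173 = 61·789 + 44
67: 48173 = 67·719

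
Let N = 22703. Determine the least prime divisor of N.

73

22703 is odd.
Digit sum 14, not divisible by 3.
Ends in 3: not divisible by 5.
7: 22703 = 7·3243 + 2
11: 22703 = 11·2063 + 10
13: 22703 = 13·1746 + 5
17: 22703 = 17·1335 + 8
19: 22703 = 19·1194 + 17
23: 22703 = 23·987 + 2
29: 22703 = 29·782 + 25
31: 22703 = 31·732 + 11
37: 22703 = 37·613 + 22
41: 22703 = 41·553 + 30
43: 22703 = 43·527 + 42
47: 22703 = 47·483 + 2
53: 22703 = 53·428 + 19
59: 22703 = 59·384 + 47
61: 22703 = 61·372 + 11
67: 22703 = 67·338 + 57
71: 22703 = 71·319 + 54
73: 22703 = 73·311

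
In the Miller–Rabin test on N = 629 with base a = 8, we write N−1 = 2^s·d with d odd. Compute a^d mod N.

230

629 − 1 = 628 = 2^2 · 157, so d = 157.
8^1 ≡ 8 (mod 629)
8^2 ≡ 8^2 = 64 ≡ 64 (mod 629)
8^4 ≡ 64^2 = 4096 ≡ 322 (mod 629)
8^8 ≡ 322^2 = 103684 ≡ 528 (mod 629)
8^16 ≡ 528^2 = 278784 ≡ 137 (mod 629)
8^32 ≡ 137^2 = 18769 ≡ 528 (mod 629)
8^64 ≡ 528^2 = 278784 ≡ 137 (mod 629)
8^128 ≡ 137^2 = 18769 ≡ 528 (mod 629)
157 = 128 + 16 + 8 + 4 + 1 in binary powers of 2.
So 8^157 ≡ 528 · 137 · 528 · 322 · 8 ≡ 230 (mod 629).
Squaring chain: 230 → 64; never reaches −1, so base 8 is a Miller–Rabin witness that 629 is composite.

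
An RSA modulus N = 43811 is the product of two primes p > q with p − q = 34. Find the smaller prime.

193

Since p = q + 34, we have 43811 = q(q + 34), so q² + 34q − 43811 = 0.
Discriminant: 34² + 4·43811 = 1156 + 175244 = 176400; √176400 = 420.
q = (−34 + 420)/2 = 193, and p = q + 34 = 227.
Check: 193 · 227 = 43811.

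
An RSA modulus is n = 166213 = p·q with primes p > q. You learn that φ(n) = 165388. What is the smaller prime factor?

347

φ(n) = (p−1)(q−1) = n − (p+q) + 1, so p + q = 166213 − 165388 + 1 = 826.
p and q are the roots of t² − 826t + 166213 = 0.
Discriminant: 826² − 4·166213 = 682276 − 664852 = 17424; √17424 = 132.
q = (826 − 132)/2 = 347, p = (826 + 132)/2 = 479.
Check: 347 · 479 = 166213.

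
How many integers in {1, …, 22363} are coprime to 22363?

Factor: 22363 = 11 · 19 · 107.
φ(22363) = (11−1) · (19−1) · (107−1) = 10 · 18 · 106 = 19080.

19080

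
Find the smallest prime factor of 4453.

4453 is odd.
Digit sum 16, not divisible by 3.
Ends in 3: not divisible by 5.
7: 4453 = 7·636 + 1
11: 4453 = 11·404 + 9
13: 4453 = 13·342 + 7
17: 4453 = 17·261 + 16
19: 4453 = 19·234 + 7
23: 4453 = 23·193 + 14
29: 4453 = 29·153 + 16
31: 4453 = 31·143 + 20
37: 4453 = 37·120 + 13
41: 4453 = 41·108 + 25
43: 4453 = 43·103 + 24
47: 4453 = 47·94 + 35
53: 4453 = 53·84 + 1
59: 4453 = 59·75 + 28
61: 4453 = 61·73

61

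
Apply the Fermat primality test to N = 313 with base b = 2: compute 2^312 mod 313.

2^1 ≡ 2 (mod 313)
2^2 ≡ 2^2 = 4 ≡ 4 (mod 313)
2^4 ≡ 4^2 = 16 ≡ 16 (mod 313)
2^8 ≡ 16^2 = 256 ≡ 256 (mod 313)
2^16 ≡ 256^2 = 65536 ≡ 119 (mod 313)
2^32 ≡ 119^2 = 14161 ≡ 76 (mod 313)
2^64 ≡ 76^2 = 5776 ≡ 142 (mod 313)
2^128 ≡ 142^2 = 20164 ≡ 132 (mod 313)
2^256 ≡ 132^2 = 17424 ≡ 209 (mod 313)
312 = 256 + 32 + 16 + 8 in binary powers of 2.
So 2^312 ≡ 209 · 76 · 119 · 256 ≡ 1 (mod 313).
Since the result is 1, base 2 gives no evidence that 313 is composite.

1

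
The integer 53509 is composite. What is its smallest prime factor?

53509 is odd.
Digit sum 22, not divisible by 3.
Ends in 9: not divisible by 5.
7: 53509 = 7·7644 + 1
11: 53509 = 11·4864 + 5
13: 53509 = 13·4116 + 1
17: 53509 = 17·3147 + 10
19: 53509 = 19·2816 + 5
23: 53509 = 23·2326 + 11
29: 53509 = 29·1845 + 4
31: 53509 = 31·1726 + 3
37: 53509 = 37·1446 + 7
41: 53509 = 41·1305 + 4
43: 53509 = 43·1244 + 17
47: 53509 = 47·1138 + 23
53: 53509 = 53·1009 + 32
59: 53509 = 59·906 + 55
61: 53509 = 61·877 + 12
67: 53509 = 67·798 + 43
71: 53509 = 71·753 + 46
73: 53509 = 73·733

73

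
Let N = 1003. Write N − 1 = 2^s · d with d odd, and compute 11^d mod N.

1003 − 1 = 1002 = 2^1 · 501, so d = 501.
11^1 ≡ 11 (mod 1003)
11^2 ≡ 11^2 = 121 ≡ 121 (mod 1003)
11^4 ≡ 121^2 = 14641 ≡ 599 (mod 1003)
11^8 ≡ 599^2 = 358801 ≡ 730 (mod 1003)
11^16 ≡ 730^2 = 532900 ≡ 307 (mod 1003)
11^32 ≡ 307^2 = 94249 ≡ 970 (mod 1003)
11^64 ≡ 970^2 = 940900 ≡ 86 (mod 1003)
11^128 ≡ 86^2 = 7396 ≡ 375 (mod 1003)
11^256 ≡ 375^2 = 140625 ≡ 205 (mod 1003)
501 = 256 + 128 + 64 + 32 + 16 + 4 + 1 in binary powers of 2.
So 11^501 ≡ 205 · 375 · 86 · 970 · 307 · 599 · 11 ≡ 214 (mod 1003).
Squaring chain: 214; never reaches −1, so base 11 is a Miller–Rabin witness that 1003 is composite.

214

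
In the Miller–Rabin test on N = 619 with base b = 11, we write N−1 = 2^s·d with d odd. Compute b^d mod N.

619 − 1 = 618 = 2^1 · 309, so d = 309.
11^1 ≡ 11 (mod 619)
11^2 ≡ 11^2 = 121 ≡ 121 (mod 619)
11^4 ≡ 121^2 = 14641 ≡ 404 (mod 619)
11^8 ≡ 404^2 = 163216 ≡ 419 (mod 619)
11^16 ≡ 419^2 = 175561 ≡ 384 (mod 619)
11^32 ≡ 384^2 = 147456 ≡ 134 (mod 619)
11^64 ≡ 134^2 = 17956 ≡ 5 (mod 619)
11^128 ≡ 5^2 = 25 ≡ 25 (mod 619)
11^256 ≡ 25^2 = 625 ≡ 6 (mod 619)
309 = 256 + 32 + 16 + 4 + 1 in binary powers of 2.
So 11^309 ≡ 6 · 134 · 384 · 404 · 11 ≡ 618 (mod 619).
Since 11^d ≡ 618 (mod 619), base 11 does not prove 619 composite.

618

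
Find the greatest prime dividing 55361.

55361 = 23 · 2407
2407 = 29 · 83
83 is prime.
So 55361 = 23 · 29 · 83; the largest prime factor is 83.

83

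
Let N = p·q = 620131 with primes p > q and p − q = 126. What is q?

727

Since p = q + 126, we have 620131 = q(q + 126), so q² + 126q − 620131 = 0.
Discriminant: 126² + 4·620131 = 15876 + 2480524 = 2496400; √2496400 = 1580.
q = (−126 + 1580)/2 = 727, and p = q + 126 = 853.
Check: 727 · 853 = 620131.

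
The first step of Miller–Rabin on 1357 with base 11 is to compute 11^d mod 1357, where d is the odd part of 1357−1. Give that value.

364

1357 − 1 = 1356 = 2^2 · 339, so d = 339.
11^1 ≡ 11 (mod 1357)
11^2 ≡ 11^2 = 121 ≡ 121 (mod 1357)
11^4 ≡ 121^2 = 14641 ≡ 1071 (mod 1357)
11^8 ≡ 1071^2 = 1147041 ≡ 376 (mod 1357)
11^16 ≡ 376^2 = 141376 ≡ 248 (mod 1357)
11^32 ≡ 248^2 = 61504 ≡ 439 (mod 1357)
11^64 ≡ 439^2 = 192721 ≡ 27 (mod 1357)
11^128 ≡ 27^2 = 729 ≡ 729 (mod 1357)
11^256 ≡ 729^2 = 531441 ≡ 854 (mod 1357)
339 = 256 + 64 + 16 + 2 + 1 in binary powers of 2.
So 11^339 ≡ 854 · 27 · 248 · 121 · 11 ≡ 364 (mod 1357).
Squaring chain: 364 → 867; never reaches −1, so base 11 is a Miller–Rabin witness that 1357 is composite.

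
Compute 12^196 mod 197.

12^1 ≡ 12 (mod 197)
12^2 ≡ 12^2 = 144 ≡ 144 (mod 197)
12^4 ≡ 144^2 = 20736 ≡ 51 (mod 197)
12^8 ≡ 51^2 = 2601 ≡ 40 (mod 197)
12^16 ≡ 40^2 = 1600 ≡ 24 (mod 197)
12^32 ≡ 24^2 = 576 ≡ 182 (mod 197)
12^64 ≡ 182^2 = 33124 ≡ 28 (mod 197)
12^128 ≡ 28^2 = 784 ≡ 193 (mod 197)
196 = 128 + 64 + 4 in binary powers of 2.
So 12^196 ≡ 193 · 28 · 51 ≡ 1 (mod 197).
Since the result is 1, base 12 gives no evidence that 197 is composite.

1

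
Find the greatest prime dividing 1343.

1343 = 17 · 79
79 is prime.
So 1343 = 17 · 79; the largest prime factor is 79.

79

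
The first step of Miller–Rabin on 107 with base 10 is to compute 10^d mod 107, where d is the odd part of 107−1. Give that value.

1

107 − 1 = 106 = 2^1 · 53, so d = 53.
10^1 ≡ 10 (mod 107)
10^2 ≡ 10^2 = 100 ≡ 100 (mod 107)
10^4 ≡ 100^2 = 10000 ≡ 49 (mod 107)
10^8 ≡ 49^2 = 2401 ≡ 47 (mod 107)
10^16 ≡ 47^2 = 2209 ≡ 69 (mod 107)
10^32 ≡ 69^2 = 4761 ≡ 53 (mod 107)
53 = 32 + 16 + 4 + 1 in binary powers of 2.
So 10^53 ≡ 53 · 69 · 49 · 10 ≡ 1 (mod 107).
Since 10^d ≡ 1 (mod 107), base 10 does not prove 107 composite.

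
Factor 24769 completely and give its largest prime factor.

47

24769 = 17 · 1457
1457 = 31 · 47
47 is prime.
So 24769 = 17 · 31 · 47; the largest prime factor is 47.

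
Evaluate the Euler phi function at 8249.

8064

Factor: 8249 = 73 · 113.
φ(8249) = (73−1) · (113−1) = 72 · 112 = 8064.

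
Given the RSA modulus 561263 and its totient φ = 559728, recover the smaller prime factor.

φ(n) = (p−1)(q−1) = n − (p+q) + 1, so p + q = 561263 − 559728 + 1 = 1536.
p and q are the roots of t² − 1536t + 561263 = 0.
Discriminant: 1536² − 4·561263 = 2359296 − 2245052 = 114244; √114244 = 338.
q = (1536 − 338)/2 = 599, p = (1536 + 338)/2 = 937.
Check: 599 · 937 = 561263.

599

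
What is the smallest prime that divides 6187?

6187 is odd.
Digit sum 22, not divisible by 3.
Ends in 7: not divisible by 5.
7: 6187 = 7·883 + 6
11: 6187 = 11·562 + 5
13: 6187 = 13·475 + 12
17: 6187 = 17·363 + 16
19: 6187 = 19·325 + 12
23: 6187 = 23·269

23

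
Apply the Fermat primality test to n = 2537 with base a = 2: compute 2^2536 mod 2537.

2369

2^1 ≡ 2 (mod 2537)
2^2 ≡ 2^2 = 4 ≡ 4 (mod 2537)
2^4 ≡ 4^2 = 16 ≡ 16 (mod 2537)
2^8 ≡ 16^2 = 256 ≡ 256 (mod 2537)
2^16 ≡ 256^2 = 65536 ≡ 2111 (mod 2537)
2^32 ≡ 2111^2 = 4456321 ≡ 1349 (mod 2537)
2^64 ≡ 1349^2 = 1819801 ≡ 772 (mod 2537)
2^128 ≡ 772^2 = 595984 ≡ 2326 (mod 2537)
2^256 ≡ 2326^2 = 5410276 ≡ 1392 (mod 2537)
2^512 ≡ 1392^2 = 1937664 ≡ 1933 (mod 2537)
2^1024 ≡ 1933^2 = 3736489 ≡ 2025 (mod 2537)
2^2048 ≡ 2025^2 = 4100625 ≡ 833 (mod 2537)
2536 = 2048 + 256 + 128 + 64 + 32 + 8 in binary powers of 2.
So 2^2536 ≡ 833 · 1392 · 2326 · 772 · 1349 · 256 ≡ 2369 (mod 2537).
Since 2369 ≠ 1, base 2 is a Fermat witness: 2537 is composite.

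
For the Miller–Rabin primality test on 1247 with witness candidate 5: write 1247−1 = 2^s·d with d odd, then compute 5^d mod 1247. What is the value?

1247 − 1 = 1246 = 2^1 · 623, so d = 623.
5^1 ≡ 5 (mod 1247)
5^2 ≡ 5^2 = 25 ≡ 25 (mod 1247)
5^4 ≡ 25^2 = 625 ≡ 625 (mod 1247)
5^8 ≡ 625^2 = 390625 ≡ 314 (mod 1247)
5^16 ≡ 314^2 = 98596 ≡ 83 (mod 1247)
5^32 ≡ 83^2 = 6889 ≡ 654 (mod 1247)
5^64 ≡ 654^2 = 427716 ≡ 1242 (mod 1247)
5^128 ≡ 1242^2 = 1542564 ≡ 25 (mod 1247)
5^256 ≡ 25^2 = 625 ≡ 625 (mod 1247)
5^512 ≡ 625^2 = 390625 ≡ 314 (mod 1247)
623 = 512 + 64 + 32 + 8 + 4 + 2 + 1 in binary powers of 2.
So 5^623 ≡ 314 · 1242 · 654 · 314 · 625 · 25 · 5 ≡ 695 (mod 1247).
Squaring chain: 695; never reaches −1, so base 5 is a Miller–Rabin witness that 1247 is composite.

695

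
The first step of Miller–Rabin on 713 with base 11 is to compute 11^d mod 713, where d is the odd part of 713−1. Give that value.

172

713 − 1 = 712 = 2^3 · 89, so d = 89.
11^1 ≡ 11 (mod 713)
11^2 ≡ 11^2 = 121 ≡ 121 (mod 713)
11^4 ≡ 121^2 = 14641 ≡ 381 (mod 713)
11^8 ≡ 381^2 = 145161 ≡ 422 (mod 713)
11^16 ≡ 422^2 = 178084 ≡ 547 (mod 713)
11^32 ≡ 547^2 = 299209 ≡ 462 (mod 713)
11^64 ≡ 462^2 = 213444 ≡ 257 (mod 713)
89 = 64 + 16 + 8 + 1 in binary powers of 2.
So 11^89 ≡ 257 · 547 · 422 · 11 ≡ 172 (mod 713).
Squaring chain: 172 → 351 → 565; never reaches −1, so base 11 is a Miller–Rabin witness that 713 is composite.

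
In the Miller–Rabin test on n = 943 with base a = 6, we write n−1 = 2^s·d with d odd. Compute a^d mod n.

943 − 1 = 942 = 2^1 · 471, so d = 471.
6^1 ≡ 6 (mod 943)
6^2 ≡ 6^2 = 36 ≡ 36 (mod 943)
6^4 ≡ 36^2 = 1296 ≡ 353 (mod 943)
6^8 ≡ 353^2 = 124609 ≡ 133 (mod 943)
6^16 ≡ 133^2 = 17689 ≡ 715 (mod 943)
6^32 ≡ 715^2 = 511225 ≡ 119 (mod 943)
6^64 ≡ 119^2 = 14161 ≡ 16 (mod 943)
6^128 ≡ 16^2 = 256 ≡ 256 (mod 943)
6^256 ≡ 256^2 = 65536 ≡ 469 (mod 943)
471 = 256 + 128 + 64 + 16 + 4 + 2 + 1 in binary powers of 2.
So 6^471 ≡ 469 · 256 · 16 · 715 · 353 · 36 · 6 ≡ 177 (mod 943).
Squaring chain: 177; never reaches −1, so base 6 is a Miller–Rabin witness that 943 is composite.

177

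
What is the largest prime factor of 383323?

89

383323 = 59 · 6497
6497 = 73 · 89
89 is prime.
So 383323 = 59 · 73 · 89; the largest prime factor is 89.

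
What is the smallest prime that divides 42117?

3

42117 is odd.
Digit sum 15, divisible by 3.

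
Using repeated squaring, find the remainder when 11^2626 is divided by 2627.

2616

11^1 ≡ 11 (mod 2627)
11^2 ≡ 11^2 = 121 ≡ 121 (mod 2627)
11^4 ≡ 121^2 = 14641 ≡ 1506 (mod 2627)
11^8 ≡ 1506^2 = 2268036 ≡ 935 (mod 2627)
11^16 ≡ 935^2 = 874225 ≡ 2061 (mod 2627)
11^32 ≡ 2061^2 = 4247721 ≡ 2489 (mod 2627)
11^64 ≡ 2489^2 = 6195121 ≡ 655 (mod 2627)
11^128 ≡ 655^2 = 429025 ≡ 824 (mod 2627)
11^256 ≡ 824^2 = 678976 ≡ 1210 (mod 2627)
11^512 ≡ 1210^2 = 1464100 ≡ 861 (mod 2627)
11^1024 ≡ 861^2 = 741321 ≡ 507 (mod 2627)
11^2048 ≡ 507^2 = 257049 ≡ 2230 (mod 2627)
2626 = 2048 + 512 + 64 + 2 in binary powers of 2.
So 11^2626 ≡ 2230 · 861 · 655 · 121 ≡ 2616 (mod 2627).
Since 2616 ≠ 1, base 11 is a Fermat witness: 2627 is composite.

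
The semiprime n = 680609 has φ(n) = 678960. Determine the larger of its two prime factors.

φ(n) = (p−1)(q−1) = n − (p+q) + 1, so p + q = 680609 − 678960 + 1 = 1650.
p and q are the roots of t² − 1650t + 680609 = 0.
Discriminant: 1650² − 4·680609 = 2722500 − 2722436 = 64; √64 = 8.
q = (1650 − 8)/2 = 821, p = (1650 + 8)/2 = 829.
Check: 821 · 829 = 680609.

829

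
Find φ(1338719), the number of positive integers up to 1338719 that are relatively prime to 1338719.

1292760

Factor: 1338719 = 43 · 163 · 191.
φ(1338719) = (43−1) · (163−1) · (191−1) = 42 · 162 · 190 = 1292760.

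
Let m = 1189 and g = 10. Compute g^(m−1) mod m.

10^1 ≡ 10 (mod 1189)
10^2 ≡ 10^2 = 100 ≡ 100 (mod 1189)
10^4 ≡ 100^2 = 10000 ≡ 488 (mod 1189)
10^8 ≡ 488^2 = 238144 ≡ 344 (mod 1189)
10^16 ≡ 344^2 = 118336 ≡ 625 (mod 1189)
10^32 ≡ 625^2 = 390625 ≡ 633 (mod 1189)
10^64 ≡ 633^2 = 400689 ≡ 1185 (mod 1189)
10^128 ≡ 1185^2 = 1404225 ≡ 16 (mod 1189)
10^256 ≡ 16^2 = 256 ≡ 256 (mod 1189)
10^512 ≡ 256^2 = 65536 ≡ 141 (mod 1189)
10^1024 ≡ 141^2 = 19881 ≡ 857 (mod 1189)
1188 = 1024 + 128 + 32 + 4 in binary powers of 2.
So 10^1188 ≡ 857 · 16 · 633 · 488 ≡ 426 (mod 1189).
Since 426 ≠ 1, base 10 is a Fermat witness: 1189 is composite.

426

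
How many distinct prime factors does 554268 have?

6

554268 = 2^2 · 138567
138567 = 3 · 46189
46189 = 11 · 4199
4199 = 13 · 323
323 = 17 · 19
554268 = 2^2 · 3 · 11 · 13 · 17 · 19, which has 6 distinct prime factors.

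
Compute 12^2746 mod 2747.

12^1 ≡ 12 (mod 2747)
12^2 ≡ 12^2 = 144 ≡ 144 (mod 2747)
12^4 ≡ 144^2 = 20736 ≡ 1507 (mod 2747)
12^8 ≡ 1507^2 = 2271049 ≡ 2027 (mod 2747)
12^16 ≡ 2027^2 = 4108729 ≡ 1964 (mod 2747)
12^32 ≡ 1964^2 = 3857296 ≡ 508 (mod 2747)
12^64 ≡ 508^2 = 258064 ≡ 2593 (mod 2747)
12^128 ≡ 2593^2 = 6723649 ≡ 1740 (mod 2747)
12^256 ≡ 1740^2 = 3027600 ≡ 406 (mod 2747)
12^512 ≡ 406^2 = 164836 ≡ 16 (mod 2747)
12^1024 ≡ 16^2 = 256 ≡ 256 (mod 2747)
12^2048 ≡ 256^2 = 65536 ≡ 2355 (mod 2747)
2746 = 2048 + 512 + 128 + 32 + 16 + 8 + 2 in binary powers of 2.
So 12^2746 ≡ 2355 · 16 · 1740 · 508 · 1964 · 2027 · 144 ≡ 2137 (mod 2747).
Since 2137 ≠ 1, base 12 is a Fermat witness: 2747 is composite.

2137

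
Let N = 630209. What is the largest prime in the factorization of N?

97

630209 = 73 · 8633
8633 = 89 · 97
97 is prime.
So 630209 = 73 · 89 · 97; the largest prime factor is 97.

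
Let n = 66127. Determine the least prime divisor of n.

66127 is odd.
Digit sum 22, not divisible by 3.
Ends in 7: not divisible by 5.
7: 66127 = 7·9446 + 5
11: 66127 = 11·6011 + 6
13: 66127 = 13·5086 + 9
17: 66127 = 17·3889 + 14
19: 66127 = 19·3480 + 7
23: 66127 = 23·2875 + 2
29: 66127 = 29·2280 + 7
31: 66127 = 31·2133 + 4
37: 66127 = 37·1787 + 8
41: 66127 = 41·1612 + 35
43: 66127 = 43·1537 + 36
47: 66127 = 47·1406 + 45
53: 66127 = 53·1247 + 36
59: 66127 = 59·1120 + 47
61: 66127 = 61·1084 + 3
67: 66127 = 67·986 + 65
71: 66127 = 71·931 + 26
73: 66127 = 73·905 + 62
79: 66127 = 79·837 + 4
83: 66127 = 83·796 + 59
89: 66127 = 89·743

89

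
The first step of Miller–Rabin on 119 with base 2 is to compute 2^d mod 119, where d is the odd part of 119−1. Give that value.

119 − 1 = 118 = 2^1 · 59, so d = 59.
2^1 ≡ 2 (mod 119)
2^2 ≡ 2^2 = 4 ≡ 4 (mod 119)
2^4 ≡ 4^2 = 16 ≡ 16 (mod 119)
2^8 ≡ 16^2 = 256 ≡ 18 (mod 119)
2^16 ≡ 18^2 = 324 ≡ 86 (mod 119)
2^32 ≡ 86^2 = 7396 ≡ 18 (mod 119)
59 = 32 + 16 + 8 + 2 + 1 in binary powers of 2.
So 2^59 ≡ 18 · 86 · 18 · 4 · 2 ≡ 25 (mod 119).
Squaring chain: 25; never reaches −1, so base 2 is a Miller–Rabin witness that 119 is composite.

25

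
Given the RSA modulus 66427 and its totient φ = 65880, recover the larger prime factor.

367

φ(n) = (p−1)(q−1) = n − (p+q) + 1, so p + q = 66427 − 65880 + 1 = 548.
p and q are the roots of t² − 548t + 66427 = 0.
Discriminant: 548² − 4·66427 = 300304 − 265708 = 34596; √34596 = 186.
q = (548 − 186)/2 = 181, p = (548 + 186)/2 = 367.
Check: 181 · 367 = 66427.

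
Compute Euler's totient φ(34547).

34176

Factor: 34547 = 179 · 193.
φ(34547) = (179−1) · (193−1) = 178 · 192 = 34176.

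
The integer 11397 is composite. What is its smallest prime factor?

3

11397 is odd.
Digit sum 21, divisible by 3.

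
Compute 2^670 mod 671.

2^1 ≡ 2 (mod 671)
2^2 ≡ 2^2 = 4 ≡ 4 (mod 671)
2^4 ≡ 4^2 = 16 ≡ 16 (mod 671)
2^8 ≡ 16^2 = 256 ≡ 256 (mod 671)
2^16 ≡ 256^2 = 65536 ≡ 449 (mod 671)
2^32 ≡ 449^2 = 201601 ≡ 301 (mod 671)
2^64 ≡ 301^2 = 90601 ≡ 16 (mod 671)
2^128 ≡ 16^2 = 256 ≡ 256 (mod 671)
2^256 ≡ 256^2 = 65536 ≡ 449 (mod 671)
2^512 ≡ 449^2 = 201601 ≡ 301 (mod 671)
670 = 512 + 128 + 16 + 8 + 4 + 2 in binary powers of 2.
So 2^670 ≡ 301 · 256 · 449 · 256 · 16 · 4 ≡ 353 (mod 671).
Since 353 ≠ 1, base 2 is a Fermat witness: 671 is composite.

353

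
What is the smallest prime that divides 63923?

97

63923 is odd.
Digit sum 23, not divisible by 3.
Ends in 3: not divisible by 5.
7: 63923 = 7·9131 + 6
11: 63923 = 11·5811 + 2
13: 63923 = 13·4917 + 2
17: 63923 = 17·3760 + 3
19: 63923 = 19·3364 + 7
23: 63923 = 23·2779 + 6
29: 63923 = 29·2204 + 7
31: 63923 = 31·2062 + 1
37: 63923 = 37·1727 + 24
41: 63923 = 41·1559 + 4
43: 63923 = 43·1486 + 25
47: 63923 = 47·1360 + 3
53: 63923 = 53·1206 + 5
59: 63923 = 59·1083 + 26
61: 63923 = 61·1047 + 56
67: 63923 = 67·954 + 5
71: 63923 = 71·900 + 23
73: 63923 = 73·875 + 48
79: 63923 = 79·809 + 12
83: 63923 = 83·770 + 13
89: 63923 = 89·718 + 21
97: 63923 = 97·659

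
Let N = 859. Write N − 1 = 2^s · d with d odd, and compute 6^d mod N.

859 − 1 = 858 = 2^1 · 429, so d = 429.
6^1 ≡ 6 (mod 859)
6^2 ≡ 6^2 = 36 ≡ 36 (mod 859)
6^4 ≡ 36^2 = 1296 ≡ 437 (mod 859)
6^8 ≡ 437^2 = 190969 ≡ 271 (mod 859)
6^16 ≡ 271^2 = 73441 ≡ 426 (mod 859)
6^32 ≡ 426^2 = 181476 ≡ 227 (mod 859)
6^64 ≡ 227^2 = 51529 ≡ 848 (mod 859)
6^128 ≡ 848^2 = 719104 ≡ 121 (mod 859)
6^256 ≡ 121^2 = 14641 ≡ 38 (mod 859)
429 = 256 + 128 + 32 + 8 + 4 + 1 in binary powers of 2.
So 6^429 ≡ 38 · 121 · 227 · 271 · 437 · 6 ≡ 1 (mod 859).
Since 6^d ≡ 1 (mod 859), base 6 does not prove 859 composite.

1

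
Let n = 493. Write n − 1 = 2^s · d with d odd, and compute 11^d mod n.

493 − 1 = 492 = 2^2 · 123, so d = 123.
11^1 ≡ 11 (mod 493)
11^2 ≡ 11^2 = 121 ≡ 121 (mod 493)
11^4 ≡ 121^2 = 14641 ≡ 344 (mod 493)
11^8 ≡ 344^2 = 118336 ≡ 16 (mod 493)
11^16 ≡ 16^2 = 256 ≡ 256 (mod 493)
11^32 ≡ 256^2 = 65536 ≡ 460 (mod 493)
11^64 ≡ 460^2 = 211600 ≡ 103 (mod 493)
123 = 64 + 32 + 16 + 8 + 2 + 1 in binary powers of 2.
So 11^123 ≡ 103 · 460 · 256 · 16 · 121 · 11 ≡ 97 (mod 493).
Squaring chain: 97 → 42; never reaches −1, so base 11 is a Miller–Rabin witness that 493 is composite.

97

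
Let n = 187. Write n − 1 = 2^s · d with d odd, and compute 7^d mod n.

187 − 1 = 186 = 2^1 · 93, so d = 93.
7^1 ≡ 7 (mod 187)
7^2 ≡ 7^2 = 49 ≡ 49 (mod 187)
7^4 ≡ 49^2 = 2401 ≡ 157 (mod 187)
7^8 ≡ 157^2 = 24649 ≡ 152 (mod 187)
7^16 ≡ 152^2 = 23104 ≡ 103 (mod 187)
7^32 ≡ 103^2 = 10609 ≡ 137 (mod 187)
7^64 ≡ 137^2 = 18769 ≡ 69 (mod 187)
93 = 64 + 16 + 8 + 4 + 1 in binary powers of 2.
So 7^93 ≡ 69 · 103 · 152 · 157 · 7 ≡ 57 (mod 187).
Squaring chain: 57; never reaches −1, so base 7 is a Miller–Rabin witness that 187 is composite.

57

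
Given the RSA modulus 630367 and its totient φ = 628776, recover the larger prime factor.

φ(n) = (p−1)(q−1) = n − (p+q) + 1, so p + q = 630367 − 628776 + 1 = 1592.
p and q are the roots of t² − 1592t + 630367 = 0.
Discriminant: 1592² − 4·630367 = 2534464 − 2521468 = 12996; √12996 = 114.
q = (1592 − 114)/2 = 739, p = (1592 + 114)/2 = 853.
Check: 739 · 853 = 630367.

853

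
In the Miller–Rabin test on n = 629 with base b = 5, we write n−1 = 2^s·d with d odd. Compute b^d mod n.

309

629 − 1 = 628 = 2^2 · 157, so d = 157.
5^1 ≡ 5 (mod 629)
5^2 ≡ 5^2 = 25 ≡ 25 (mod 629)
5^4 ≡ 25^2 = 625 ≡ 625 (mod 629)
5^8 ≡ 625^2 = 390625 ≡ 16 (mod 629)
5^16 ≡ 16^2 = 256 ≡ 256 (mod 629)
5^32 ≡ 256^2 = 65536 ≡ 120 (mod 629)
5^64 ≡ 120^2 = 14400 ≡ 562 (mod 629)
5^128 ≡ 562^2 = 315844 ≡ 86 (mod 629)
157 = 128 + 16 + 8 + 4 + 1 in binary powers of 2.
So 5^157 ≡ 86 · 256 · 16 · 625 · 5 ≡ 309 (mod 629).
Squaring chain: 309 → 502; never reaches −1, so base 5 is a Miller–Rabin witness that 629 is composite.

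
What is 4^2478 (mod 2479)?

935

4^1 ≡ 4 (mod 2479)
4^2 ≡ 4^2 = 16 ≡ 16 (mod 2479)
4^4 ≡ 16^2 = 256 ≡ 256 (mod 2479)
4^8 ≡ 256^2 = 65536 ≡ 1082 (mod 2479)
4^16 ≡ 1082^2 = 1170724 ≡ 636 (mod 2479)
4^32 ≡ 636^2 = 404496 ≡ 419 (mod 2479)
4^64 ≡ 419^2 = 175561 ≡ 2031 (mod 2479)
4^128 ≡ 2031^2 = 4124961 ≡ 2384 (mod 2479)
4^256 ≡ 2384^2 = 5683456 ≡ 1588 (mod 2479)
4^512 ≡ 1588^2 = 2521744 ≡ 601 (mod 2479)
4^1024 ≡ 601^2 = 361201 ≡ 1746 (mod 2479)
4^2048 ≡ 1746^2 = 3048516 ≡ 1825 (mod 2479)
2478 = 2048 + 256 + 128 + 32 + 8 + 4 + 2 in binary powers of 2.
So 4^2478 ≡ 1825 · 1588 · 2384 · 419 · 1082 · 256 · 16 ≡ 935 (mod 2479).
Since 935 ≠ 1, base 4 is a Fermat witness: 2479 is composite.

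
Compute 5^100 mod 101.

1

5^1 ≡ 5 (mod 101)
5^2 ≡ 5^2 = 25 ≡ 25 (mod 101)
5^4 ≡ 25^2 = 625 ≡ 19 (mod 101)
5^8 ≡ 19^2 = 361 ≡ 58 (mod 101)
5^16 ≡ 58^2 = 3364 ≡ 31 (mod 101)
5^32 ≡ 31^2 = 961 ≡ 52 (mod 101)
5^64 ≡ 52^2 = 2704 ≡ 78 (mod 101)
100 = 64 + 32 + 4 in binary powers of 2.
So 5^100 ≡ 78 · 52 · 19 ≡ 1 (mod 101).
Since the result is 1, base 5 gives no evidence that 101 is composite.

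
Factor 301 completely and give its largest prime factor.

301 = 7 · 43
43 is prime.
So 301 = 7 · 43; the largest prime factor is 43.

43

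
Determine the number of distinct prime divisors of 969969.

969969 = 3 · 323323
323323 = 7 · 46189
46189 = 11 · 4199
4199 = 13 · 323
323 = 17 · 19
969969 = 3 · 7 · 11 · 13 · 17 · 19, which has 6 distinct prime factors.

6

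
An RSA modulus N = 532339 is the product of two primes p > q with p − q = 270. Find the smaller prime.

Since p = q + 270, we have 532339 = q(q + 270), so q² + 270q − 532339 = 0.
Discriminant: 270² + 4·532339 = 72900 + 2129356 = 2202256; √2202256 = 1484.
q = (−270 + 1484)/2 = 607, and p = q + 270 = 877.
Check: 607 · 877 = 532339.

607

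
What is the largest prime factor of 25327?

25327 = 19 · 1333
1333 = 31 · 43
43 is prime.
So 25327 = 19 · 31 · 43; the largest prime factor is 43.

43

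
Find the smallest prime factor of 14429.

14429 is odd.
Digit sum 20, not divisible by 3.
Ends in 9: not divisible by 5.
7: 14429 = 7·2061 + 2
11: 14429 = 11·1311 + 8
13: 14429 = 13·1109 + 12
17: 14429 = 17·848 + 13
19: 14429 = 19·759 + 8
23: 14429 = 23·627 + 8
29: 14429 = 29·497 + 16
31: 14429 = 31·465 + 14
37: 14429 = 37·389 + 36
41: 14429 = 41·351 + 38
43: 14429 = 43·335 + 24
47: 14429 = 47·307

47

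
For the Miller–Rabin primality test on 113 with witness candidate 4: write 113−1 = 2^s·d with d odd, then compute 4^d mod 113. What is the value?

112

113 − 1 = 112 = 2^4 · 7, so d = 7.
4^1 ≡ 4 (mod 113)
4^2 ≡ 4^2 = 16 ≡ 16 (mod 113)
4^4 ≡ 16^2 = 256 ≡ 30 (mod 113)
7 = 4 + 2 + 1 in binary powers of 2.
So 4^7 ≡ 30 · 16 · 4 ≡ 112 (mod 113).
Since 4^d ≡ 112 (mod 113), base 4 does not prove 113 composite.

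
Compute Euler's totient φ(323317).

308448

Factor: 323317 = 43 · 73 · 103.
φ(323317) = (43−1) · (73−1) · (103−1) = 42 · 72 · 102 = 308448.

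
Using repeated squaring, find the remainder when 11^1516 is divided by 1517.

11^1 ≡ 11 (mod 1517)
11^2 ≡ 11^2 = 121 ≡ 121 (mod 1517)
11^4 ≡ 121^2 = 14641 ≡ 988 (mod 1517)
11^8 ≡ 988^2 = 976144 ≡ 713 (mod 1517)
11^16 ≡ 713^2 = 508369 ≡ 174 (mod 1517)
11^32 ≡ 174^2 = 30276 ≡ 1453 (mod 1517)
11^64 ≡ 1453^2 = 2111209 ≡ 1062 (mod 1517)
11^128 ≡ 1062^2 = 1127844 ≡ 713 (mod 1517)
11^256 ≡ 713^2 = 508369 ≡ 174 (mod 1517)
11^512 ≡ 174^2 = 30276 ≡ 1453 (mod 1517)
11^1024 ≡ 1453^2 = 2111209 ≡ 1062 (mod 1517)
1516 = 1024 + 256 + 128 + 64 + 32 + 8 + 4 in binary powers of 2.
So 11^1516 ≡ 1062 · 174 · 713 · 1062 · 1453 · 713 · 988 ≡ 359 (mod 1517).
Since 359 ≠ 1, base 11 is a Fermat witness: 1517 is composite.

359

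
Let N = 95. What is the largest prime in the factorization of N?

19

95 = 5 · 19
19 is prime.
So 95 = 5 · 19; the largest prime factor is 19.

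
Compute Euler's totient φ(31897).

31540

Factor: 31897 = 167 · 191.
φ(31897) = (167−1) · (191−1) = 166 · 190 = 31540.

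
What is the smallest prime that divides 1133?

1133 is odd.
Digit sum 8, not divisible by 3.
Ends in 3: not divisible by 5.
7: 1133 = 7·161 + 6
11: 1133 = 11·103

11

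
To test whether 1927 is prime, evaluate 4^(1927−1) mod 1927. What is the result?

1390

4^1 ≡ 4 (mod 1927)
4^2 ≡ 4^2 = 16 ≡ 16 (mod 1927)
4^4 ≡ 16^2 = 256 ≡ 256 (mod 1927)
4^8 ≡ 256^2 = 65536 ≡ 18 (mod 1927)
4^16 ≡ 18^2 = 324 ≡ 324 (mod 1927)
4^32 ≡ 324^2 = 104976 ≡ 918 (mod 1927)
4^64 ≡ 918^2 = 842724 ≡ 625 (mod 1927)
4^128 ≡ 625^2 = 390625 ≡ 1371 (mod 1927)
4^256 ≡ 1371^2 = 1879641 ≡ 816 (mod 1927)
4^512 ≡ 816^2 = 665856 ≡ 1041 (mod 1927)
4^1024 ≡ 1041^2 = 1083681 ≡ 707 (mod 1927)
1926 = 1024 + 512 + 256 + 128 + 4 + 2 in binary powers of 2.
So 4^1926 ≡ 707 · 1041 · 816 · 1371 · 256 · 16 ≡ 1390 (mod 1927).
Since 1390 ≠ 1, base 4 is a Fermat witness: 1927 is composite.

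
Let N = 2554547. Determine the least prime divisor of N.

53

2554547 is odd.
Digit sum 32, not divisible by 3.
Ends in 7: not divisible by 5.
7: 2554547 = 7·364935 + 2
11: 2554547 = 11·232231 + 6
13: 2554547 = 13·196503 + 8
17: 2554547 = 17·150267 + 8
19: 2554547 = 19·134449 + 16
23: 2554547 = 23·111067 + 6
29: 2554547 = 29·88087 + 24
31: 2554547 = 31·82404 + 23
37: 2554547 = 37·69041 + 30
41: 2554547 = 41·62306 + 1
43: 2554547 = 43·59408 + 3
47: 2554547 = 47·54352 + 3
53: 2554547 = 53·48199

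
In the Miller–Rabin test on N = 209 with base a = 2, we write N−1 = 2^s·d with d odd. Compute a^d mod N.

41

209 − 1 = 208 = 2^4 · 13, so d = 13.
2^1 ≡ 2 (mod 209)
2^2 ≡ 2^2 = 4 ≡ 4 (mod 209)
2^4 ≡ 4^2 = 16 ≡ 16 (mod 209)
2^8 ≡ 16^2 = 256 ≡ 47 (mod 209)
13 = 8 + 4 + 1 in binary powers of 2.
So 2^13 ≡ 47 · 16 · 2 ≡ 41 (mod 209).
Squaring chain: 41 → 9 → 81 → 82; never reaches −1, so base 2 is a Miller–Rabin witness that 209 is composite.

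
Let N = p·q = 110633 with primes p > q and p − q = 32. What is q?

317

Since p = q + 32, we have 110633 = q(q + 32), so q² + 32q − 110633 = 0.
Discriminant: 32² + 4·110633 = 1024 + 442532 = 443556; √443556 = 666.
q = (−32 + 666)/2 = 317, and p = q + 32 = 349.
Check: 317 · 349 = 110633.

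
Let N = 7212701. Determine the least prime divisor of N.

7212701 is odd.
Digit sum 20, not divisible by 3.
Ends in 1: not divisible by 5.
7: 7212701 = 7·1030385 + 6
11: 7212701 = 11·655700 + 1
13: 7212701 = 13·554823 + 2
17: 7212701 = 17·424276 + 9
19: 7212701 = 19·379615 + 16
23: 7212701 = 23·313595 + 16
29: 7212701 = 29·248713 + 24
31: 7212701 = 31·232667 + 24
37: 7212701 = 37·194937 + 32
41: 7212701 = 41·175919 + 22
43: 7212701 = 43·167737 + 10
47: 7212701 = 47·153461 + 34
53: 7212701 = 53·136088 + 37
59: 7212701 = 59·122249 + 10
61: 7212701 = 61·118241

61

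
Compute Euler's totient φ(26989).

Factor: 26989 = 137 · 197.
φ(26989) = (137−1) · (197−1) = 136 · 196 = 26656.

26656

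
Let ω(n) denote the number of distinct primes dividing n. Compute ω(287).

2

287 = 7 · 41
287 = 7 · 41, which has 2 distinct prime factors.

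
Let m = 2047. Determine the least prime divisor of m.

2047 is odd.
Digit sum 13, not divisible by 3.
Ends in 7: not divisible by 5.
7: 2047 = 7·292 + 3
11: 2047 = 11·186 + 1
13: 2047 = 13·157 + 6
17: 2047 = 17·120 + 7
19: 2047 = 19·107 + 14
23: 2047 = 23·89

23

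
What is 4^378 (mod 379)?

4^1 ≡ 4 (mod 379)
4^2 ≡ 4^2 = 16 ≡ 16 (mod 379)
4^4 ≡ 16^2 = 256 ≡ 256 (mod 379)
4^8 ≡ 256^2 = 65536 ≡ 348 (mod 379)
4^16 ≡ 348^2 = 121104 ≡ 203 (mod 379)
4^32 ≡ 203^2 = 41209 ≡ 277 (mod 379)
4^64 ≡ 277^2 = 76729 ≡ 171 (mod 379)
4^128 ≡ 171^2 = 29241 ≡ 58 (mod 379)
4^256 ≡ 58^2 = 3364 ≡ 332 (mod 379)
378 = 256 + 64 + 32 + 16 + 8 + 2 in binary powers of 2.
So 4^378 ≡ 332 · 171 · 277 · 203 · 348 · 16 ≡ 1 (mod 379).
Since the result is 1, base 4 gives no evidence that 379 is composite.

1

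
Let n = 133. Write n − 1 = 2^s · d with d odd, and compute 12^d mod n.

133 − 1 = 132 = 2^2 · 33, so d = 33.
12^1 ≡ 12 (mod 133)
12^2 ≡ 12^2 = 144 ≡ 11 (mod 133)
12^4 ≡ 11^2 = 121 ≡ 121 (mod 133)
12^8 ≡ 121^2 = 14641 ≡ 11 (mod 133)
12^16 ≡ 11^2 = 121 ≡ 121 (mod 133)
12^32 ≡ 121^2 = 14641 ≡ 11 (mod 133)
33 = 32 + 1 in binary powers of 2.
So 12^33 ≡ 11 · 12 ≡ 132 (mod 133).
Since 12^d ≡ 132 (mod 133), base 12 does not prove 133 composite.

132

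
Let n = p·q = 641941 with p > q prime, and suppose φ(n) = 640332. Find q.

φ(n) = (p−1)(q−1) = n − (p+q) + 1, so p + q = 641941 − 640332 + 1 = 1610.
p and q are the roots of t² − 1610t + 641941 = 0.
Discriminant: 1610² − 4·641941 = 2592100 − 2567764 = 24336; √24336 = 156.
q = (1610 − 156)/2 = 727, p = (1610 + 156)/2 = 883.
Check: 727 · 883 = 641941.

727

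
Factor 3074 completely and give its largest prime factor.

3074 = 2 · 1537
1537 = 29 · 53
53 is prime.
So 3074 = 2 · 29 · 53; the largest prime factor is 53.

53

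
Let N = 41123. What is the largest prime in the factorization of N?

41123 = 17 · 2419
2419 = 41 · 59
59 is prime.
So 41123 = 17 · 41 · 59; the largest prime factor is 59.

59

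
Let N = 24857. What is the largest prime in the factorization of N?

67

24857 = 7 · 3551
3551 = 53 · 67
67 is prime.
So 24857 = 7 · 53 · 67; the largest prime factor is 67.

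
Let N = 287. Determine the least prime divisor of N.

287 is odd.
Digit sum 17, not divisible by 3.
Ends in 7: not divisible by 5.
7: 287 = 7·41

7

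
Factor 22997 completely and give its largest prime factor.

22997 = 13 · 1769
1769 = 29 · 61
61 is prime.
So 22997 = 13 · 29 · 61; the largest prime factor is 61.

61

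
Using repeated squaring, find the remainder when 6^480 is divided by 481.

1

6^1 ≡ 6 (mod 481)
6^2 ≡ 6^2 = 36 ≡ 36 (mod 481)
6^4 ≡ 36^2 = 1296 ≡ 334 (mod 481)
6^8 ≡ 334^2 = 111556 ≡ 445 (mod 481)
6^16 ≡ 445^2 = 198025 ≡ 334 (mod 481)
6^32 ≡ 334^2 = 111556 ≡ 445 (mod 481)
6^64 ≡ 445^2 = 198025 ≡ 334 (mod 481)
6^128 ≡ 334^2 = 111556 ≡ 445 (mod 481)
6^256 ≡ 445^2 = 198025 ≡ 334 (mod 481)
480 = 256 + 128 + 64 + 32 in binary powers of 2.
So 6^480 ≡ 334 · 445 · 334 · 445 ≡ 1 (mod 481).
Since the result is 1, base 6 gives no evidence that 481 is composite.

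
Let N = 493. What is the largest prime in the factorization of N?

493 = 17 · 29
29 is prime.
So 493 = 17 · 29; the largest prime factor is 29.

29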